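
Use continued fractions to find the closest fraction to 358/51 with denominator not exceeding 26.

183/26

Expand x = 358/51 as a continued fraction with the Euclidean algorithm:
  358 = 7*51 + 1, so a_0 = 7.
  51 = 51*1 + 0, so a_1 = 51.
so x = [7; 51].
Convergents (p_i = a_i*p_{i-1} + p_{i-2}, q_i = a_i*q_{i-1} + q_{i-2} with p_{-2}=0, p_{-1}=1, q_{-2}=1, q_{-1}=0), until the denominator exceeds 26:
  i=0: a_0=7, p_0 = 7*1 + 0 = 7, q_0 = 7*0 + 1 = 1.
  i=1: a_1=51, p_1 = 51*7 + 1 = 358, q_1 = 51*1 + 0 = 51.
q_1 = 51 > 26, so the last convergent with denominator <= 26 is p_0/q_0 = 7/1.
The closest fraction with denominator <= 26 is either p_0/q_0 or the intermediate fraction (k*p_0 + p_{-1})/(k*q_0 + q_{-1}) with the largest k >= 1 whose denominator stays <= 26; these approach x as k grows, and every other convergent or intermediate fraction in range is farther away.
Largest k: floor((26 - q_{-1})/q_0) = floor((26 - 0)/1) = 26 (using the seeds p_{-1} = 1, q_{-1} = 0).
That gives (26*7 + 1)/(26*1 + 0) = 183/26.
Compare the errors: |x - 7/1| = |358*1 - 7*51|/(51*1) = 1/51, and |x - 183/26| = |358*26 - 183*51|/(51*26) = 25/1326.
Cross-multiplying, 25*51 = 1275 < 1326 = 1*1326, so 25/1326 is smaller: the intermediate fraction 183/26 is closer to x than 7/1.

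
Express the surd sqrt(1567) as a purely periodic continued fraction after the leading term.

Write x_i = (sqrt(1567) + m_i)/d_i with (m_0, d_0) = (0, 1). a_0 = floor(sqrt(1567)) = 39, since 39^2 = 1521 <= 1567 < 1600 = 40^2.
Iterate m_{i+1} = d_i*a_i - m_i, d_{i+1} = (1567 - m_{i+1}^2)/d_i, a_{i+1} = floor((a_0 + m_{i+1})/d_{i+1}):
  m_1 = 1*39 - 0 = 39, d_1 = (1567 - 39^2)/1 = 46/1 = 46, a_1 = floor((39 + 39)/46) = 1.
  m_2 = 46*1 - 39 = 7, d_2 = (1567 - 7^2)/46 = 1518/46 = 33, a_2 = floor((39 + 7)/33) = 1.
  m_3 = 33*1 - 7 = 26, d_3 = (1567 - 26^2)/33 = 891/33 = 27, a_3 = floor((39 + 26)/27) = 2.
  m_4 = 27*2 - 26 = 28, d_4 = (1567 - 28^2)/27 = 783/27 = 29, a_4 = floor((39 + 28)/29) = 2.
  m_5 = 29*2 - 28 = 30, d_5 = (1567 - 30^2)/29 = 667/29 = 23, a_5 = floor((39 + 30)/23) = 3.
  m_6 = 23*3 - 30 = 39, d_6 = (1567 - 39^2)/23 = 46/23 = 2, a_6 = floor((39 + 39)/2) = 39.
  m_7 = 2*39 - 39 = 39, d_7 = (1567 - 39^2)/2 = 46/2 = 23, a_7 = floor((39 + 39)/23) = 3.
  m_8 = 23*3 - 39 = 30, d_8 = (1567 - 30^2)/23 = 667/23 = 29, a_8 = floor((39 + 30)/29) = 2.
  m_9 = 29*2 - 30 = 28, d_9 = (1567 - 28^2)/29 = 783/29 = 27, a_9 = floor((39 + 28)/27) = 2.
  m_10 = 27*2 - 28 = 26, d_10 = (1567 - 26^2)/27 = 891/27 = 33, a_10 = floor((39 + 26)/33) = 1.
  m_11 = 33*1 - 26 = 7, d_11 = (1567 - 7^2)/33 = 1518/33 = 46, a_11 = floor((39 + 7)/46) = 1.
  m_12 = 46*1 - 7 = 39, d_12 = (1567 - 39^2)/46 = 46/46 = 1, a_12 = floor((39 + 39)/1) = 78.
  m_13 = 1*78 - 39 = 39, d_13 = (1567 - 39^2)/1 = 46/1 = 46: (m_13, d_13) = (m_1, d_1) = (39, 46), so from here the quotients repeat a_1, ..., a_12; the period length is 12.
Hence the expansion of sqrt(1567) is a_0 = 39 followed by the repeating block 1, 1, 2, 2, 3, 39, 3, 2, 2, 1, 1, 78 (period 12).

[39; (1, 1, 2, 2, 3, 39, 3, 2, 2, 1, 1, 78)]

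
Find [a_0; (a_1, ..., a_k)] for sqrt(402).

Write x_i = (sqrt(402) + m_i)/d_i with (m_0, d_0) = (0, 1). a_0 = floor(sqrt(402)) = 20, since 20^2 = 400 <= 402 < 441 = 21^2.
Iterate m_{i+1} = d_i*a_i - m_i, d_{i+1} = (402 - m_{i+1}^2)/d_i, a_{i+1} = floor((a_0 + m_{i+1})/d_{i+1}):
  m_1 = 1*20 - 0 = 20, d_1 = (402 - 20^2)/1 = 2/1 = 2, a_1 = floor((20 + 20)/2) = 20.
  m_2 = 2*20 - 20 = 20, d_2 = (402 - 20^2)/2 = 2/2 = 1, a_2 = floor((20 + 20)/1) = 40.
  m_3 = 1*40 - 20 = 20, d_3 = (402 - 20^2)/1 = 2/1 = 2: (m_3, d_3) = (m_1, d_1) = (20, 2), so from here the quotients repeat a_1, a_2; the period length is 2.
Hence the expansion of sqrt(402) is a_0 = 20 followed by the repeating block 20, 40 (period 2).

[20; (20, 40)]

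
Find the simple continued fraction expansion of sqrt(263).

Write x_i = (sqrt(263) + m_i)/d_i with (m_0, d_0) = (0, 1). a_0 = floor(sqrt(263)) = 16, since 16^2 = 256 <= 263 < 289 = 17^2.
Iterate m_{i+1} = d_i*a_i - m_i, d_{i+1} = (263 - m_{i+1}^2)/d_i, a_{i+1} = floor((a_0 + m_{i+1})/d_{i+1}):
  m_1 = 1*16 - 0 = 16, d_1 = (263 - 16^2)/1 = 7/1 = 7, a_1 = floor((16 + 16)/7) = 4.
  m_2 = 7*4 - 16 = 12, d_2 = (263 - 12^2)/7 = 119/7 = 17, a_2 = floor((16 + 12)/17) = 1.
  m_3 = 17*1 - 12 = 5, d_3 = (263 - 5^2)/17 = 238/17 = 14, a_3 = floor((16 + 5)/14) = 1.
  m_4 = 14*1 - 5 = 9, d_4 = (263 - 9^2)/14 = 182/14 = 13, a_4 = floor((16 + 9)/13) = 1.
  m_5 = 13*1 - 9 = 4, d_5 = (263 - 4^2)/13 = 247/13 = 19, a_5 = floor((16 + 4)/19) = 1.
  m_6 = 19*1 - 4 = 15, d_6 = (263 - 15^2)/19 = 38/19 = 2, a_6 = floor((16 + 15)/2) = 15.
  m_7 = 2*15 - 15 = 15, d_7 = (263 - 15^2)/2 = 38/2 = 19, a_7 = floor((16 + 15)/19) = 1.
  m_8 = 19*1 - 15 = 4, d_8 = (263 - 4^2)/19 = 247/19 = 13, a_8 = floor((16 + 4)/13) = 1.
  m_9 = 13*1 - 4 = 9, d_9 = (263 - 9^2)/13 = 182/13 = 14, a_9 = floor((16 + 9)/14) = 1.
  m_10 = 14*1 - 9 = 5, d_10 = (263 - 5^2)/14 = 238/14 = 17, a_10 = floor((16 + 5)/17) = 1.
  m_11 = 17*1 - 5 = 12, d_11 = (263 - 12^2)/17 = 119/17 = 7, a_11 = floor((16 + 12)/7) = 4.
  m_12 = 7*4 - 12 = 16, d_12 = (263 - 16^2)/7 = 7/7 = 1, a_12 = floor((16 + 16)/1) = 32.
  m_13 = 1*32 - 16 = 16, d_13 = (263 - 16^2)/1 = 7/1 = 7: (m_13, d_13) = (m_1, d_1) = (16, 7), so from here the quotients repeat a_1, ..., a_12; the period length is 12.
Hence the expansion of sqrt(263) is a_0 = 16 followed by the repeating block 4, 1, 1, 1, 1, 15, 1, 1, 1, 1, 4, 32 (period 12).

[16; (4, 1, 1, 1, 1, 15, 1, 1, 1, 1, 4, 32)]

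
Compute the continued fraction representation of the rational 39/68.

[0; 1, 1, 2, 1, 9]

Run the Euclidean algorithm on 39 and 68; the successive quotients are the partial quotients a_0, a_1, ... (each step inverts the fractional part left over by the previous one):
  39 = 0*68 + 39, so a_0 = 0.
  68 = 1*39 + 29, so a_1 = 1.
  39 = 1*29 + 10, so a_2 = 1.
  29 = 2*10 + 9, so a_3 = 2.
  10 = 1*9 + 1, so a_4 = 1.
  9 = 9*1 + 0, so a_5 = 9.
The remainder reaches 0 after 6 divisions, so the expansion has 6 partial quotients, read off in order.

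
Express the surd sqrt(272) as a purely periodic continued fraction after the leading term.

[16; (2, 32)]

Write x_i = (sqrt(272) + m_i)/d_i with (m_0, d_0) = (0, 1). a_0 = floor(sqrt(272)) = 16, since 16^2 = 256 <= 272 < 289 = 17^2.
Iterate m_{i+1} = d_i*a_i - m_i, d_{i+1} = (272 - m_{i+1}^2)/d_i, a_{i+1} = floor((a_0 + m_{i+1})/d_{i+1}):
  m_1 = 1*16 - 0 = 16, d_1 = (272 - 16^2)/1 = 16/1 = 16, a_1 = floor((16 + 16)/16) = 2.
  m_2 = 16*2 - 16 = 16, d_2 = (272 - 16^2)/16 = 16/16 = 1, a_2 = floor((16 + 16)/1) = 32.
  m_3 = 1*32 - 16 = 16, d_3 = (272 - 16^2)/1 = 16/1 = 16: (m_3, d_3) = (m_1, d_1) = (16, 16), so from here the quotients repeat a_1, a_2; the period length is 2.
Hence the expansion of sqrt(272) is a_0 = 16 followed by the repeating block 2, 32 (period 2).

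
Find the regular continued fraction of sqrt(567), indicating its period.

Write x_i = (sqrt(567) + m_i)/d_i with (m_0, d_0) = (0, 1). a_0 = floor(sqrt(567)) = 23, since 23^2 = 529 <= 567 < 576 = 24^2.
Iterate m_{i+1} = d_i*a_i - m_i, d_{i+1} = (567 - m_{i+1}^2)/d_i, a_{i+1} = floor((a_0 + m_{i+1})/d_{i+1}):
  m_1 = 1*23 - 0 = 23, d_1 = (567 - 23^2)/1 = 38/1 = 38, a_1 = floor((23 + 23)/38) = 1.
  m_2 = 38*1 - 23 = 15, d_2 = (567 - 15^2)/38 = 342/38 = 9, a_2 = floor((23 + 15)/9) = 4.
  m_3 = 9*4 - 15 = 21, d_3 = (567 - 21^2)/9 = 126/9 = 14, a_3 = floor((23 + 21)/14) = 3.
  m_4 = 14*3 - 21 = 21, d_4 = (567 - 21^2)/14 = 126/14 = 9, a_4 = floor((23 + 21)/9) = 4.
  m_5 = 9*4 - 21 = 15, d_5 = (567 - 15^2)/9 = 342/9 = 38, a_5 = floor((23 + 15)/38) = 1.
  m_6 = 38*1 - 15 = 23, d_6 = (567 - 23^2)/38 = 38/38 = 1, a_6 = floor((23 + 23)/1) = 46.
  m_7 = 1*46 - 23 = 23, d_7 = (567 - 23^2)/1 = 38/1 = 38: (m_7, d_7) = (m_1, d_1) = (23, 38), so from here the quotients repeat a_1, ..., a_6; the period length is 6.
Hence the expansion of sqrt(567) is a_0 = 23 followed by the repeating block 1, 4, 3, 4, 1, 46 (period 6).

[23; (1, 4, 3, 4, 1, 46)]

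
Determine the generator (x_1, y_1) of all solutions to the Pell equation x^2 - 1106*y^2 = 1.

First expand sqrt(1106) as a continued fraction. With x_i = (sqrt(1106) + m_i)/d_i and (m_0, d_0) = (0, 1): a_0 = floor(sqrt(1106)) = 33, since 33^2 = 1089 <= 1106 < 1156 = 34^2.
Iterate m_{i+1} = d_i*a_i - m_i, d_{i+1} = (1106 - m_{i+1}^2)/d_i, a_{i+1} = floor((a_0 + m_{i+1})/d_{i+1}):
  m_1 = 1*33 - 0 = 33, d_1 = (1106 - 33^2)/1 = 17/1 = 17, a_1 = floor((33 + 33)/17) = 3.
  m_2 = 17*3 - 33 = 18, d_2 = (1106 - 18^2)/17 = 782/17 = 46, a_2 = floor((33 + 18)/46) = 1.
  m_3 = 46*1 - 18 = 28, d_3 = (1106 - 28^2)/46 = 322/46 = 7, a_3 = floor((33 + 28)/7) = 8.
  m_4 = 7*8 - 28 = 28, d_4 = (1106 - 28^2)/7 = 322/7 = 46, a_4 = floor((33 + 28)/46) = 1.
  m_5 = 46*1 - 28 = 18, d_5 = (1106 - 18^2)/46 = 782/46 = 17, a_5 = floor((33 + 18)/17) = 3.
  m_6 = 17*3 - 18 = 33, d_6 = (1106 - 33^2)/17 = 17/17 = 1, a_6 = floor((33 + 33)/1) = 66.
  m_7 = 1*66 - 33 = 33, d_7 = (1106 - 33^2)/1 = 17/1 = 17: (m_7, d_7) = (m_1, d_1) = (33, 17), so from here the quotients repeat a_1, ..., a_6; the period length is 6.
So sqrt(1106) = [33; (3, 1, 8, 1, 3, 66)] with period length k = 6.
k is even, so the fundamental solution of x^2 - 1106y^2 = 1 is (p_{k-1}, q_{k-1}) = (p_5, q_5); compute convergents through index 5.
Convergents (p_i = a_i*p_{i-1} + p_{i-2}, q_i = a_i*q_{i-1} + q_{i-2} with p_{-2}=0, p_{-1}=1, q_{-2}=1, q_{-1}=0):
  i=0: a_0=33, p_0 = 33*1 + 0 = 33, q_0 = 33*0 + 1 = 1.
  i=1: a_1=3, p_1 = 3*33 + 1 = 100, q_1 = 3*1 + 0 = 3.
  i=2: a_2=1, p_2 = 1*100 + 33 = 133, q_2 = 1*3 + 1 = 4.
  i=3: a_3=8, p_3 = 8*133 + 100 = 1164, q_3 = 8*4 + 3 = 35.
  i=4: a_4=1, p_4 = 1*1164 + 133 = 1297, q_4 = 1*35 + 4 = 39.
  i=5: a_5=3, p_5 = 3*1297 + 1164 = 5055, q_5 = 3*39 + 35 = 152.
Check: 5055^2 - 1106*152^2 = 25553025 - 25553024 = 1, so (x, y) = (5055, 152) solves the equation, and by the theorem it is the least positive solution.

(x, y) = (5055, 152)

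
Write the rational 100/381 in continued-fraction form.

Run the Euclidean algorithm on 100 and 381; the successive quotients are the partial quotients a_0, a_1, ... (each step inverts the fractional part left over by the previous one):
  100 = 0*381 + 100, so a_0 = 0.
  381 = 3*100 + 81, so a_1 = 3.
  100 = 1*81 + 19, so a_2 = 1.
  81 = 4*19 + 5, so a_3 = 4.
  19 = 3*5 + 4, so a_4 = 3.
  5 = 1*4 + 1, so a_5 = 1.
  4 = 4*1 + 0, so a_6 = 4.
The remainder reaches 0 after 7 divisions, so the expansion has 7 partial quotients, read off in order.

[0; 3, 1, 4, 3, 1, 4]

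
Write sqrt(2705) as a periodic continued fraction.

Write x_i = (sqrt(2705) + m_i)/d_i with (m_0, d_0) = (0, 1). a_0 = floor(sqrt(2705)) = 52, since 52^2 = 2704 <= 2705 < 2809 = 53^2.
Iterate m_{i+1} = d_i*a_i - m_i, d_{i+1} = (2705 - m_{i+1}^2)/d_i, a_{i+1} = floor((a_0 + m_{i+1})/d_{i+1}):
  m_1 = 1*52 - 0 = 52, d_1 = (2705 - 52^2)/1 = 1/1 = 1, a_1 = floor((52 + 52)/1) = 104.
  m_2 = 1*104 - 52 = 52, d_2 = (2705 - 52^2)/1 = 1/1 = 1: (m_2, d_2) = (m_1, d_1) = (52, 1), so from here the quotient a_1 repeats; the period length is 1.
Hence the expansion of sqrt(2705) is a_0 = 52 followed by the repeating block 104 (period 1).

[52; (104)]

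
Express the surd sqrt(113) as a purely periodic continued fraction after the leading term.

[10; (1, 1, 1, 2, 2, 1, 1, 1, 20)]

Write x_i = (sqrt(113) + m_i)/d_i with (m_0, d_0) = (0, 1). a_0 = floor(sqrt(113)) = 10, since 10^2 = 100 <= 113 < 121 = 11^2.
Iterate m_{i+1} = d_i*a_i - m_i, d_{i+1} = (113 - m_{i+1}^2)/d_i, a_{i+1} = floor((a_0 + m_{i+1})/d_{i+1}):
  m_1 = 1*10 - 0 = 10, d_1 = (113 - 10^2)/1 = 13/1 = 13, a_1 = floor((10 + 10)/13) = 1.
  m_2 = 13*1 - 10 = 3, d_2 = (113 - 3^2)/13 = 104/13 = 8, a_2 = floor((10 + 3)/8) = 1.
  m_3 = 8*1 - 3 = 5, d_3 = (113 - 5^2)/8 = 88/8 = 11, a_3 = floor((10 + 5)/11) = 1.
  m_4 = 11*1 - 5 = 6, d_4 = (113 - 6^2)/11 = 77/11 = 7, a_4 = floor((10 + 6)/7) = 2.
  m_5 = 7*2 - 6 = 8, d_5 = (113 - 8^2)/7 = 49/7 = 7, a_5 = floor((10 + 8)/7) = 2.
  m_6 = 7*2 - 8 = 6, d_6 = (113 - 6^2)/7 = 77/7 = 11, a_6 = floor((10 + 6)/11) = 1.
  m_7 = 11*1 - 6 = 5, d_7 = (113 - 5^2)/11 = 88/11 = 8, a_7 = floor((10 + 5)/8) = 1.
  m_8 = 8*1 - 5 = 3, d_8 = (113 - 3^2)/8 = 104/8 = 13, a_8 = floor((10 + 3)/13) = 1.
  m_9 = 13*1 - 3 = 10, d_9 = (113 - 10^2)/13 = 13/13 = 1, a_9 = floor((10 + 10)/1) = 20.
  m_10 = 1*20 - 10 = 10, d_10 = (113 - 10^2)/1 = 13/1 = 13: (m_10, d_10) = (m_1, d_1) = (10, 13), so from here the quotients repeat a_1, ..., a_9; the period length is 9.
Hence the expansion of sqrt(113) is a_0 = 10 followed by the repeating block 1, 1, 1, 2, 2, 1, 1, 1, 20 (period 9).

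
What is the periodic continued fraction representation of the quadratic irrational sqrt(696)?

Write x_i = (sqrt(696) + m_i)/d_i with (m_0, d_0) = (0, 1). a_0 = floor(sqrt(696)) = 26, since 26^2 = 676 <= 696 < 729 = 27^2.
Iterate m_{i+1} = d_i*a_i - m_i, d_{i+1} = (696 - m_{i+1}^2)/d_i, a_{i+1} = floor((a_0 + m_{i+1})/d_{i+1}):
  m_1 = 1*26 - 0 = 26, d_1 = (696 - 26^2)/1 = 20/1 = 20, a_1 = floor((26 + 26)/20) = 2.
  m_2 = 20*2 - 26 = 14, d_2 = (696 - 14^2)/20 = 500/20 = 25, a_2 = floor((26 + 14)/25) = 1.
  m_3 = 25*1 - 14 = 11, d_3 = (696 - 11^2)/25 = 575/25 = 23, a_3 = floor((26 + 11)/23) = 1.
  m_4 = 23*1 - 11 = 12, d_4 = (696 - 12^2)/23 = 552/23 = 24, a_4 = floor((26 + 12)/24) = 1.
  m_5 = 24*1 - 12 = 12, d_5 = (696 - 12^2)/24 = 552/24 = 23, a_5 = floor((26 + 12)/23) = 1.
  m_6 = 23*1 - 12 = 11, d_6 = (696 - 11^2)/23 = 575/23 = 25, a_6 = floor((26 + 11)/25) = 1.
  m_7 = 25*1 - 11 = 14, d_7 = (696 - 14^2)/25 = 500/25 = 20, a_7 = floor((26 + 14)/20) = 2.
  m_8 = 20*2 - 14 = 26, d_8 = (696 - 26^2)/20 = 20/20 = 1, a_8 = floor((26 + 26)/1) = 52.
  m_9 = 1*52 - 26 = 26, d_9 = (696 - 26^2)/1 = 20/1 = 20: (m_9, d_9) = (m_1, d_1) = (26, 20), so from here the quotients repeat a_1, ..., a_8; the period length is 8.
Hence the expansion of sqrt(696) is a_0 = 26 followed by the repeating block 2, 1, 1, 1, 1, 1, 2, 52 (period 8).

[26; (2, 1, 1, 1, 1, 1, 2, 52)]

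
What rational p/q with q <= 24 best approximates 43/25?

31/18

Expand x = 43/25 as a continued fraction with the Euclidean algorithm:
  43 = 1*25 + 18, so a_0 = 1.
  25 = 1*18 + 7, so a_1 = 1.
  18 = 2*7 + 4, so a_2 = 2.
  7 = 1*4 + 3, so a_3 = 1.
  4 = 1*3 + 1, so a_4 = 1.
  3 = 3*1 + 0, so a_5 = 3.
so x = [1; 1, 2, 1, 1, 3].
Convergents (p_i = a_i*p_{i-1} + p_{i-2}, q_i = a_i*q_{i-1} + q_{i-2} with p_{-2}=0, p_{-1}=1, q_{-2}=1, q_{-1}=0), until the denominator exceeds 24:
  i=0: a_0=1, p_0 = 1*1 + 0 = 1, q_0 = 1*0 + 1 = 1.
  i=1: a_1=1, p_1 = 1*1 + 1 = 2, q_1 = 1*1 + 0 = 1.
  i=2: a_2=2, p_2 = 2*2 + 1 = 5, q_2 = 2*1 + 1 = 3.
  i=3: a_3=1, p_3 = 1*5 + 2 = 7, q_3 = 1*3 + 1 = 4.
  i=4: a_4=1, p_4 = 1*7 + 5 = 12, q_4 = 1*4 + 3 = 7.
  i=5: a_5=3, p_5 = 3*12 + 7 = 43, q_5 = 3*7 + 4 = 25.
q_5 = 25 > 24, so the last convergent with denominator <= 24 is p_4/q_4 = 12/7.
The closest fraction with denominator <= 24 is either p_4/q_4 or the intermediate fraction (k*p_4 + p_3)/(k*q_4 + q_3) with the largest k >= 1 whose denominator stays <= 24; these approach x as k grows, and every other convergent or intermediate fraction in range is farther away.
Largest k: floor((24 - q_3)/q_4) = floor((24 - 4)/7) = 2.
That gives (2*12 + 7)/(2*7 + 4) = 31/18.
Compare the errors: |x - 12/7| = |43*7 - 12*25|/(25*7) = 1/175, and |x - 31/18| = |43*18 - 31*25|/(25*18) = 1/450.
Cross-multiplying, 1*175 = 175 < 450 = 1*450, so 1/450 is smaller: the intermediate fraction 31/18 is closer to x than 12/7.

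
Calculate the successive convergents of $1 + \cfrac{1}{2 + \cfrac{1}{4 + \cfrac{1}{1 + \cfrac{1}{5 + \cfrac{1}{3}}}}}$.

Using the convergent recurrence p_i = a_i*p_{i-1} + p_{i-2}, q_i = a_i*q_{i-1} + q_{i-2} with p_{-2}=0, p_{-1}=1, q_{-2}=1, q_{-1}=0:
  i=0: a_0=1, p_0 = 1*1 + 0 = 1, q_0 = 1*0 + 1 = 1.
  i=1: a_1=2, p_1 = 2*1 + 1 = 3, q_1 = 2*1 + 0 = 2.
  i=2: a_2=4, p_2 = 4*3 + 1 = 13, q_2 = 4*2 + 1 = 9.
  i=3: a_3=1, p_3 = 1*13 + 3 = 16, q_3 = 1*9 + 2 = 11.
  i=4: a_4=5, p_4 = 5*16 + 13 = 93, q_4 = 5*11 + 9 = 64.
  i=5: a_5=3, p_5 = 3*93 + 16 = 295, q_5 = 3*64 + 11 = 203.

1/1, 3/2, 13/9, 16/11, 93/64, 295/203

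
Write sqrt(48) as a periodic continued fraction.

Write x_i = (sqrt(48) + m_i)/d_i with (m_0, d_0) = (0, 1). a_0 = floor(sqrt(48)) = 6, since 6^2 = 36 <= 48 < 49 = 7^2.
Iterate m_{i+1} = d_i*a_i - m_i, d_{i+1} = (48 - m_{i+1}^2)/d_i, a_{i+1} = floor((a_0 + m_{i+1})/d_{i+1}):
  m_1 = 1*6 - 0 = 6, d_1 = (48 - 6^2)/1 = 12/1 = 12, a_1 = floor((6 + 6)/12) = 1.
  m_2 = 12*1 - 6 = 6, d_2 = (48 - 6^2)/12 = 12/12 = 1, a_2 = floor((6 + 6)/1) = 12.
  m_3 = 1*12 - 6 = 6, d_3 = (48 - 6^2)/1 = 12/1 = 12: (m_3, d_3) = (m_1, d_1) = (6, 12), so from here the quotients repeat a_1, a_2; the period length is 2.
Hence the expansion of sqrt(48) is a_0 = 6 followed by the repeating block 1, 12 (period 2).

[6; (1, 12)]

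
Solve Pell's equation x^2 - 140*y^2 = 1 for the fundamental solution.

(x, y) = (71, 6)

First expand sqrt(140) as a continued fraction. With x_i = (sqrt(140) + m_i)/d_i and (m_0, d_0) = (0, 1): a_0 = floor(sqrt(140)) = 11, since 11^2 = 121 <= 140 < 144 = 12^2.
Iterate m_{i+1} = d_i*a_i - m_i, d_{i+1} = (140 - m_{i+1}^2)/d_i, a_{i+1} = floor((a_0 + m_{i+1})/d_{i+1}):
  m_1 = 1*11 - 0 = 11, d_1 = (140 - 11^2)/1 = 19/1 = 19, a_1 = floor((11 + 11)/19) = 1.
  m_2 = 19*1 - 11 = 8, d_2 = (140 - 8^2)/19 = 76/19 = 4, a_2 = floor((11 + 8)/4) = 4.
  m_3 = 4*4 - 8 = 8, d_3 = (140 - 8^2)/4 = 76/4 = 19, a_3 = floor((11 + 8)/19) = 1.
  m_4 = 19*1 - 8 = 11, d_4 = (140 - 11^2)/19 = 19/19 = 1, a_4 = floor((11 + 11)/1) = 22.
  m_5 = 1*22 - 11 = 11, d_5 = (140 - 11^2)/1 = 19/1 = 19: (m_5, d_5) = (m_1, d_1) = (11, 19), so from here the quotients repeat a_1, ..., a_4; the period length is 4.
So sqrt(140) = [11; (1, 4, 1, 22)] with period length k = 4.
k is even, so the fundamental solution of x^2 - 140y^2 = 1 is (p_{k-1}, q_{k-1}) = (p_3, q_3); compute convergents through index 3.
Convergents (p_i = a_i*p_{i-1} + p_{i-2}, q_i = a_i*q_{i-1} + q_{i-2} with p_{-2}=0, p_{-1}=1, q_{-2}=1, q_{-1}=0):
  i=0: a_0=11, p_0 = 11*1 + 0 = 11, q_0 = 11*0 + 1 = 1.
  i=1: a_1=1, p_1 = 1*11 + 1 = 12, q_1 = 1*1 + 0 = 1.
  i=2: a_2=4, p_2 = 4*12 + 11 = 59, q_2 = 4*1 + 1 = 5.
  i=3: a_3=1, p_3 = 1*59 + 12 = 71, q_3 = 1*5 + 1 = 6.
Check: 71^2 - 140*6^2 = 5041 - 5040 = 1, so (x, y) = (71, 6) solves the equation, and by the theorem it is the least positive solution.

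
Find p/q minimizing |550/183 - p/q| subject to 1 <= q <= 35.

3/1

Expand x = 550/183 as a continued fraction with the Euclidean algorithm:
  550 = 3*183 + 1, so a_0 = 3.
  183 = 183*1 + 0, so a_1 = 183.
so x = [3; 183].
Convergents (p_i = a_i*p_{i-1} + p_{i-2}, q_i = a_i*q_{i-1} + q_{i-2} with p_{-2}=0, p_{-1}=1, q_{-2}=1, q_{-1}=0), until the denominator exceeds 35:
  i=0: a_0=3, p_0 = 3*1 + 0 = 3, q_0 = 3*0 + 1 = 1.
  i=1: a_1=183, p_1 = 183*3 + 1 = 550, q_1 = 183*1 + 0 = 183.
q_1 = 183 > 35, so the last convergent with denominator <= 35 is p_0/q_0 = 3/1.
The closest fraction with denominator <= 35 is either p_0/q_0 or the intermediate fraction (k*p_0 + p_{-1})/(k*q_0 + q_{-1}) with the largest k >= 1 whose denominator stays <= 35; these approach x as k grows, and every other convergent or intermediate fraction in range is farther away.
Largest k: floor((35 - q_{-1})/q_0) = floor((35 - 0)/1) = 35 (using the seeds p_{-1} = 1, q_{-1} = 0).
That gives (35*3 + 1)/(35*1 + 0) = 106/35.
Compare the errors: |x - 3/1| = |550*1 - 3*183|/(183*1) = 1/183, and |x - 106/35| = |550*35 - 106*183|/(183*35) = 148/6405.
Cross-multiplying, 1*6405 = 6405 < 27084 = 148*183, so 1/183 is smaller: the convergent 3/1 is closer to x than 106/35.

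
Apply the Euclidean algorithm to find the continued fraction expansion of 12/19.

[0; 1, 1, 1, 2, 2]

Run the Euclidean algorithm on 12 and 19; the successive quotients are the partial quotients a_0, a_1, ... (each step inverts the fractional part left over by the previous one):
  12 = 0*19 + 12, so a_0 = 0.
  19 = 1*12 + 7, so a_1 = 1.
  12 = 1*7 + 5, so a_2 = 1.
  7 = 1*5 + 2, so a_3 = 1.
  5 = 2*2 + 1, so a_4 = 2.
  2 = 2*1 + 0, so a_5 = 2.
The remainder reaches 0 after 6 divisions, so the expansion has 6 partial quotients, read off in order.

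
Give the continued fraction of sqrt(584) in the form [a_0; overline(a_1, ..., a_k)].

Write x_i = (sqrt(584) + m_i)/d_i with (m_0, d_0) = (0, 1). a_0 = floor(sqrt(584)) = 24, since 24^2 = 576 <= 584 < 625 = 25^2.
Iterate m_{i+1} = d_i*a_i - m_i, d_{i+1} = (584 - m_{i+1}^2)/d_i, a_{i+1} = floor((a_0 + m_{i+1})/d_{i+1}):
  m_1 = 1*24 - 0 = 24, d_1 = (584 - 24^2)/1 = 8/1 = 8, a_1 = floor((24 + 24)/8) = 6.
  m_2 = 8*6 - 24 = 24, d_2 = (584 - 24^2)/8 = 8/8 = 1, a_2 = floor((24 + 24)/1) = 48.
  m_3 = 1*48 - 24 = 24, d_3 = (584 - 24^2)/1 = 8/1 = 8: (m_3, d_3) = (m_1, d_1) = (24, 8), so from here the quotients repeat a_1, a_2; the period length is 2.
Hence the expansion of sqrt(584) is a_0 = 24 followed by the repeating block 6, 48 (period 2).

[24; overline(6, 48)]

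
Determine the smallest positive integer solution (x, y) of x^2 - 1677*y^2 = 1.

(x, y) = (34399, 840)

First expand sqrt(1677) as a continued fraction. With x_i = (sqrt(1677) + m_i)/d_i and (m_0, d_0) = (0, 1): a_0 = floor(sqrt(1677)) = 40, since 40^2 = 1600 <= 1677 < 1681 = 41^2.
Iterate m_{i+1} = d_i*a_i - m_i, d_{i+1} = (1677 - m_{i+1}^2)/d_i, a_{i+1} = floor((a_0 + m_{i+1})/d_{i+1}):
  m_1 = 1*40 - 0 = 40, d_1 = (1677 - 40^2)/1 = 77/1 = 77, a_1 = floor((40 + 40)/77) = 1.
  m_2 = 77*1 - 40 = 37, d_2 = (1677 - 37^2)/77 = 308/77 = 4, a_2 = floor((40 + 37)/4) = 19.
  m_3 = 4*19 - 37 = 39, d_3 = (1677 - 39^2)/4 = 156/4 = 39, a_3 = floor((40 + 39)/39) = 2.
  m_4 = 39*2 - 39 = 39, d_4 = (1677 - 39^2)/39 = 156/39 = 4, a_4 = floor((40 + 39)/4) = 19.
  m_5 = 4*19 - 39 = 37, d_5 = (1677 - 37^2)/4 = 308/4 = 77, a_5 = floor((40 + 37)/77) = 1.
  m_6 = 77*1 - 37 = 40, d_6 = (1677 - 40^2)/77 = 77/77 = 1, a_6 = floor((40 + 40)/1) = 80.
  m_7 = 1*80 - 40 = 40, d_7 = (1677 - 40^2)/1 = 77/1 = 77: (m_7, d_7) = (m_1, d_1) = (40, 77), so from here the quotients repeat a_1, ..., a_6; the period length is 6.
So sqrt(1677) = [40; (1, 19, 2, 19, 1, 80)] with period length k = 6.
k is even, so the fundamental solution of x^2 - 1677y^2 = 1 is (p_{k-1}, q_{k-1}) = (p_5, q_5); compute convergents through index 5.
Convergents (p_i = a_i*p_{i-1} + p_{i-2}, q_i = a_i*q_{i-1} + q_{i-2} with p_{-2}=0, p_{-1}=1, q_{-2}=1, q_{-1}=0):
  i=0: a_0=40, p_0 = 40*1 + 0 = 40, q_0 = 40*0 + 1 = 1.
  i=1: a_1=1, p_1 = 1*40 + 1 = 41, q_1 = 1*1 + 0 = 1.
  i=2: a_2=19, p_2 = 19*41 + 40 = 819, q_2 = 19*1 + 1 = 20.
  i=3: a_3=2, p_3 = 2*819 + 41 = 1679, q_3 = 2*20 + 1 = 41.
  i=4: a_4=19, p_4 = 19*1679 + 819 = 32720, q_4 = 19*41 + 20 = 799.
  i=5: a_5=1, p_5 = 1*32720 + 1679 = 34399, q_5 = 1*799 + 41 = 840.
Check: 34399^2 - 1677*840^2 = 1183291201 - 1183291200 = 1, so (x, y) = (34399, 840) solves the equation, and by the theorem it is the least positive solution.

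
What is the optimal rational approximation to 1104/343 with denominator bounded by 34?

Expand x = 1104/343 as a continued fraction with the Euclidean algorithm:
  1104 = 3*343 + 75, so a_0 = 3.
  343 = 4*75 + 43, so a_1 = 4.
  75 = 1*43 + 32, so a_2 = 1.
  43 = 1*32 + 11, so a_3 = 1.
  32 = 2*11 + 10, so a_4 = 2.
  11 = 1*10 + 1, so a_5 = 1.
  10 = 10*1 + 0, so a_6 = 10.
so x = [3; 4, 1, 1, 2, 1, 10].
Convergents (p_i = a_i*p_{i-1} + p_{i-2}, q_i = a_i*q_{i-1} + q_{i-2} with p_{-2}=0, p_{-1}=1, q_{-2}=1, q_{-1}=0), until the denominator exceeds 34:
  i=0: a_0=3, p_0 = 3*1 + 0 = 3, q_0 = 3*0 + 1 = 1.
  i=1: a_1=4, p_1 = 4*3 + 1 = 13, q_1 = 4*1 + 0 = 4.
  i=2: a_2=1, p_2 = 1*13 + 3 = 16, q_2 = 1*4 + 1 = 5.
  i=3: a_3=1, p_3 = 1*16 + 13 = 29, q_3 = 1*5 + 4 = 9.
  i=4: a_4=2, p_4 = 2*29 + 16 = 74, q_4 = 2*9 + 5 = 23.
  i=5: a_5=1, p_5 = 1*74 + 29 = 103, q_5 = 1*23 + 9 = 32.
  i=6: a_6=10, p_6 = 10*103 + 74 = 1104, q_6 = 10*32 + 23 = 343.
q_6 = 343 > 34, so the last convergent with denominator <= 34 is p_5/q_5 = 103/32.
The closest fraction with denominator <= 34 is either p_5/q_5 or the intermediate fraction (k*p_5 + p_4)/(k*q_5 + q_4) with the largest k >= 1 whose denominator stays <= 34; these approach x as k grows, and every other convergent or intermediate fraction in range is farther away.
Largest k: floor((34 - q_4)/q_5) = floor((34 - 23)/32) = 0.
Since k = 0, no intermediate fraction beyond p_5/q_5 has denominator <= 34, so the convergent 103/32 is the closest (its error is |1104*32 - 103*343|/(343*32) = 1/10976).

103/32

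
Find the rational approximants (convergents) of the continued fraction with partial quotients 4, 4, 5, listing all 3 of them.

Using the convergent recurrence p_i = a_i*p_{i-1} + p_{i-2}, q_i = a_i*q_{i-1} + q_{i-2} with p_{-2}=0, p_{-1}=1, q_{-2}=1, q_{-1}=0:
  i=0: a_0=4, p_0 = 4*1 + 0 = 4, q_0 = 4*0 + 1 = 1.
  i=1: a_1=4, p_1 = 4*4 + 1 = 17, q_1 = 4*1 + 0 = 4.
  i=2: a_2=5, p_2 = 5*17 + 4 = 89, q_2 = 5*4 + 1 = 21.

4/1, 17/4, 89/21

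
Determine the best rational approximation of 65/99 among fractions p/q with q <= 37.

Expand x = 65/99 as a continued fraction with the Euclidean algorithm:
  65 = 0*99 + 65, so a_0 = 0.
  99 = 1*65 + 34, so a_1 = 1.
  65 = 1*34 + 31, so a_2 = 1.
  34 = 1*31 + 3, so a_3 = 1.
  31 = 10*3 + 1, so a_4 = 10.
  3 = 3*1 + 0, so a_5 = 3.
so x = [0; 1, 1, 1, 10, 3].
Convergents (p_i = a_i*p_{i-1} + p_{i-2}, q_i = a_i*q_{i-1} + q_{i-2} with p_{-2}=0, p_{-1}=1, q_{-2}=1, q_{-1}=0), until the denominator exceeds 37:
  i=0: a_0=0, p_0 = 0*1 + 0 = 0, q_0 = 0*0 + 1 = 1.
  i=1: a_1=1, p_1 = 1*0 + 1 = 1, q_1 = 1*1 + 0 = 1.
  i=2: a_2=1, p_2 = 1*1 + 0 = 1, q_2 = 1*1 + 1 = 2.
  i=3: a_3=1, p_3 = 1*1 + 1 = 2, q_3 = 1*2 + 1 = 3.
  i=4: a_4=10, p_4 = 10*2 + 1 = 21, q_4 = 10*3 + 2 = 32.
  i=5: a_5=3, p_5 = 3*21 + 2 = 65, q_5 = 3*32 + 3 = 99.
q_5 = 99 > 37, so the last convergent with denominator <= 37 is p_4/q_4 = 21/32.
The closest fraction with denominator <= 37 is either p_4/q_4 or the intermediate fraction (k*p_4 + p_3)/(k*q_4 + q_3) with the largest k >= 1 whose denominator stays <= 37; these approach x as k grows, and every other convergent or intermediate fraction in range is farther away.
Largest k: floor((37 - q_3)/q_4) = floor((37 - 3)/32) = 1.
That gives (1*21 + 2)/(1*32 + 3) = 23/35.
Compare the errors: |x - 21/32| = |65*32 - 21*99|/(99*32) = 1/3168, and |x - 23/35| = |65*35 - 23*99|/(99*35) = 2/3465.
Cross-multiplying, 1*3465 = 3465 < 6336 = 2*3168, so 1/3168 is smaller: the convergent 21/32 is closer to x than 23/35.

21/32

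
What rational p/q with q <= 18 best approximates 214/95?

Expand x = 214/95 as a continued fraction with the Euclidean algorithm:
  214 = 2*95 + 24, so a_0 = 2.
  95 = 3*24 + 23, so a_1 = 3.
  24 = 1*23 + 1, so a_2 = 1.
  23 = 23*1 + 0, so a_3 = 23.
so x = [2; 3, 1, 23].
Convergents (p_i = a_i*p_{i-1} + p_{i-2}, q_i = a_i*q_{i-1} + q_{i-2} with p_{-2}=0, p_{-1}=1, q_{-2}=1, q_{-1}=0), until the denominator exceeds 18:
  i=0: a_0=2, p_0 = 2*1 + 0 = 2, q_0 = 2*0 + 1 = 1.
  i=1: a_1=3, p_1 = 3*2 + 1 = 7, q_1 = 3*1 + 0 = 3.
  i=2: a_2=1, p_2 = 1*7 + 2 = 9, q_2 = 1*3 + 1 = 4.
  i=3: a_3=23, p_3 = 23*9 + 7 = 214, q_3 = 23*4 + 3 = 95.
q_3 = 95 > 18, so the last convergent with denominator <= 18 is p_2/q_2 = 9/4.
The closest fraction with denominator <= 18 is either p_2/q_2 or the intermediate fraction (k*p_2 + p_1)/(k*q_2 + q_1) with the largest k >= 1 whose denominator stays <= 18; these approach x as k grows, and every other convergent or intermediate fraction in range is farther away.
Largest k: floor((18 - q_1)/q_2) = floor((18 - 3)/4) = 3.
That gives (3*9 + 7)/(3*4 + 3) = 34/15.
Compare the errors: |x - 9/4| = |214*4 - 9*95|/(95*4) = 1/380, and |x - 34/15| = |214*15 - 34*95|/(95*15) = 20/1425.
Cross-multiplying, 1*1425 = 1425 < 7600 = 20*380, so 1/380 is smaller: the convergent 9/4 is closer to x than 34/15.

9/4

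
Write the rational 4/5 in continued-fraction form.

[0; 1, 4]

Run the Euclidean algorithm on 4 and 5; the successive quotients are the partial quotients a_0, a_1, ... (each step inverts the fractional part left over by the previous one):
  4 = 0*5 + 4, so a_0 = 0.
  5 = 1*4 + 1, so a_1 = 1.
  4 = 4*1 + 0, so a_2 = 4.
The remainder reaches 0 after 3 divisions, so the expansion has 3 partial quotients, read off in order.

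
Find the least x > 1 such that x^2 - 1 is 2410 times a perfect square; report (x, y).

First expand sqrt(2410) as a continued fraction. With x_i = (sqrt(2410) + m_i)/d_i and (m_0, d_0) = (0, 1): a_0 = floor(sqrt(2410)) = 49, since 49^2 = 2401 <= 2410 < 2500 = 50^2.
Iterate m_{i+1} = d_i*a_i - m_i, d_{i+1} = (2410 - m_{i+1}^2)/d_i, a_{i+1} = floor((a_0 + m_{i+1})/d_{i+1}):
  m_1 = 1*49 - 0 = 49, d_1 = (2410 - 49^2)/1 = 9/1 = 9, a_1 = floor((49 + 49)/9) = 10.
  m_2 = 9*10 - 49 = 41, d_2 = (2410 - 41^2)/9 = 729/9 = 81, a_2 = floor((49 + 41)/81) = 1.
  m_3 = 81*1 - 41 = 40, d_3 = (2410 - 40^2)/81 = 810/81 = 10, a_3 = floor((49 + 40)/10) = 8.
  m_4 = 10*8 - 40 = 40, d_4 = (2410 - 40^2)/10 = 810/10 = 81, a_4 = floor((49 + 40)/81) = 1.
  m_5 = 81*1 - 40 = 41, d_5 = (2410 - 41^2)/81 = 729/81 = 9, a_5 = floor((49 + 41)/9) = 10.
  m_6 = 9*10 - 41 = 49, d_6 = (2410 - 49^2)/9 = 9/9 = 1, a_6 = floor((49 + 49)/1) = 98.
  m_7 = 1*98 - 49 = 49, d_7 = (2410 - 49^2)/1 = 9/1 = 9: (m_7, d_7) = (m_1, d_1) = (49, 9), so from here the quotients repeat a_1, ..., a_6; the period length is 6.
So sqrt(2410) = [49; (10, 1, 8, 1, 10, 98)] with period length k = 6.
k is even, so the fundamental solution of x^2 - 2410y^2 = 1 is (p_{k-1}, q_{k-1}) = (p_5, q_5); compute convergents through index 5.
Convergents (p_i = a_i*p_{i-1} + p_{i-2}, q_i = a_i*q_{i-1} + q_{i-2} with p_{-2}=0, p_{-1}=1, q_{-2}=1, q_{-1}=0):
  i=0: a_0=49, p_0 = 49*1 + 0 = 49, q_0 = 49*0 + 1 = 1.
  i=1: a_1=10, p_1 = 10*49 + 1 = 491, q_1 = 10*1 + 0 = 10.
  i=2: a_2=1, p_2 = 1*491 + 49 = 540, q_2 = 1*10 + 1 = 11.
  i=3: a_3=8, p_3 = 8*540 + 491 = 4811, q_3 = 8*11 + 10 = 98.
  i=4: a_4=1, p_4 = 1*4811 + 540 = 5351, q_4 = 1*98 + 11 = 109.
  i=5: a_5=10, p_5 = 10*5351 + 4811 = 58321, q_5 = 10*109 + 98 = 1188.
Check: 58321^2 - 2410*1188^2 = 3401339041 - 3401339040 = 1, so (x, y) = (58321, 1188) solves the equation, and by the theorem it is the least positive solution.

(x, y) = (58321, 1188)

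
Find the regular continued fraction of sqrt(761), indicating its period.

Write x_i = (sqrt(761) + m_i)/d_i with (m_0, d_0) = (0, 1). a_0 = floor(sqrt(761)) = 27, since 27^2 = 729 <= 761 < 784 = 28^2.
Iterate m_{i+1} = d_i*a_i - m_i, d_{i+1} = (761 - m_{i+1}^2)/d_i, a_{i+1} = floor((a_0 + m_{i+1})/d_{i+1}):
  m_1 = 1*27 - 0 = 27, d_1 = (761 - 27^2)/1 = 32/1 = 32, a_1 = floor((27 + 27)/32) = 1.
  m_2 = 32*1 - 27 = 5, d_2 = (761 - 5^2)/32 = 736/32 = 23, a_2 = floor((27 + 5)/23) = 1.
  m_3 = 23*1 - 5 = 18, d_3 = (761 - 18^2)/23 = 437/23 = 19, a_3 = floor((27 + 18)/19) = 2.
  m_4 = 19*2 - 18 = 20, d_4 = (761 - 20^2)/19 = 361/19 = 19, a_4 = floor((27 + 20)/19) = 2.
  m_5 = 19*2 - 20 = 18, d_5 = (761 - 18^2)/19 = 437/19 = 23, a_5 = floor((27 + 18)/23) = 1.
  m_6 = 23*1 - 18 = 5, d_6 = (761 - 5^2)/23 = 736/23 = 32, a_6 = floor((27 + 5)/32) = 1.
  m_7 = 32*1 - 5 = 27, d_7 = (761 - 27^2)/32 = 32/32 = 1, a_7 = floor((27 + 27)/1) = 54.
  m_8 = 1*54 - 27 = 27, d_8 = (761 - 27^2)/1 = 32/1 = 32: (m_8, d_8) = (m_1, d_1) = (27, 32), so from here the quotients repeat a_1, ..., a_7; the period length is 7.
Hence the expansion of sqrt(761) is a_0 = 27 followed by the repeating block 1, 1, 2, 2, 1, 1, 54 (period 7).

[27; (1, 1, 2, 2, 1, 1, 54)]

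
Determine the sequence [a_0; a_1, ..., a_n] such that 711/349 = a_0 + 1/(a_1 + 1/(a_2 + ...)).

Run the Euclidean algorithm on 711 and 349; the successive quotients are the partial quotients a_0, a_1, ... (each step inverts the fractional part left over by the previous one):
  711 = 2*349 + 13, so a_0 = 2.
  349 = 26*13 + 11, so a_1 = 26.
  13 = 1*11 + 2, so a_2 = 1.
  11 = 5*2 + 1, so a_3 = 5.
  2 = 2*1 + 0, so a_4 = 2.
The remainder reaches 0 after 5 divisions, so the expansion has 5 partial quotients, read off in order.

[2; 26, 1, 5, 2]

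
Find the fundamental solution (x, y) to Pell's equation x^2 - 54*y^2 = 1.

(x, y) = (485, 66)

First expand sqrt(54) as a continued fraction. With x_i = (sqrt(54) + m_i)/d_i and (m_0, d_0) = (0, 1): a_0 = floor(sqrt(54)) = 7, since 7^2 = 49 <= 54 < 64 = 8^2.
Iterate m_{i+1} = d_i*a_i - m_i, d_{i+1} = (54 - m_{i+1}^2)/d_i, a_{i+1} = floor((a_0 + m_{i+1})/d_{i+1}):
  m_1 = 1*7 - 0 = 7, d_1 = (54 - 7^2)/1 = 5/1 = 5, a_1 = floor((7 + 7)/5) = 2.
  m_2 = 5*2 - 7 = 3, d_2 = (54 - 3^2)/5 = 45/5 = 9, a_2 = floor((7 + 3)/9) = 1.
  m_3 = 9*1 - 3 = 6, d_3 = (54 - 6^2)/9 = 18/9 = 2, a_3 = floor((7 + 6)/2) = 6.
  m_4 = 2*6 - 6 = 6, d_4 = (54 - 6^2)/2 = 18/2 = 9, a_4 = floor((7 + 6)/9) = 1.
  m_5 = 9*1 - 6 = 3, d_5 = (54 - 3^2)/9 = 45/9 = 5, a_5 = floor((7 + 3)/5) = 2.
  m_6 = 5*2 - 3 = 7, d_6 = (54 - 7^2)/5 = 5/5 = 1, a_6 = floor((7 + 7)/1) = 14.
  m_7 = 1*14 - 7 = 7, d_7 = (54 - 7^2)/1 = 5/1 = 5: (m_7, d_7) = (m_1, d_1) = (7, 5), so from here the quotients repeat a_1, ..., a_6; the period length is 6.
So sqrt(54) = [7; (2, 1, 6, 1, 2, 14)] with period length k = 6.
k is even, so the fundamental solution of x^2 - 54y^2 = 1 is (p_{k-1}, q_{k-1}) = (p_5, q_5); compute convergents through index 5.
Convergents (p_i = a_i*p_{i-1} + p_{i-2}, q_i = a_i*q_{i-1} + q_{i-2} with p_{-2}=0, p_{-1}=1, q_{-2}=1, q_{-1}=0):
  i=0: a_0=7, p_0 = 7*1 + 0 = 7, q_0 = 7*0 + 1 = 1.
  i=1: a_1=2, p_1 = 2*7 + 1 = 15, q_1 = 2*1 + 0 = 2.
  i=2: a_2=1, p_2 = 1*15 + 7 = 22, q_2 = 1*2 + 1 = 3.
  i=3: a_3=6, p_3 = 6*22 + 15 = 147, q_3 = 6*3 + 2 = 20.
  i=4: a_4=1, p_4 = 1*147 + 22 = 169, q_4 = 1*20 + 3 = 23.
  i=5: a_5=2, p_5 = 2*169 + 147 = 485, q_5 = 2*23 + 20 = 66.
Check: 485^2 - 54*66^2 = 235225 - 235224 = 1, so (x, y) = (485, 66) solves the equation, and by the theorem it is the least positive solution.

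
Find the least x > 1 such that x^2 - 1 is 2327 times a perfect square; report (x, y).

First expand sqrt(2327) as a continued fraction. With x_i = (sqrt(2327) + m_i)/d_i and (m_0, d_0) = (0, 1): a_0 = floor(sqrt(2327)) = 48, since 48^2 = 2304 <= 2327 < 2401 = 49^2.
Iterate m_{i+1} = d_i*a_i - m_i, d_{i+1} = (2327 - m_{i+1}^2)/d_i, a_{i+1} = floor((a_0 + m_{i+1})/d_{i+1}):
  m_1 = 1*48 - 0 = 48, d_1 = (2327 - 48^2)/1 = 23/1 = 23, a_1 = floor((48 + 48)/23) = 4.
  m_2 = 23*4 - 48 = 44, d_2 = (2327 - 44^2)/23 = 391/23 = 17, a_2 = floor((48 + 44)/17) = 5.
  m_3 = 17*5 - 44 = 41, d_3 = (2327 - 41^2)/17 = 646/17 = 38, a_3 = floor((48 + 41)/38) = 2.
  m_4 = 38*2 - 41 = 35, d_4 = (2327 - 35^2)/38 = 1102/38 = 29, a_4 = floor((48 + 35)/29) = 2.
  m_5 = 29*2 - 35 = 23, d_5 = (2327 - 23^2)/29 = 1798/29 = 62, a_5 = floor((48 + 23)/62) = 1.
  m_6 = 62*1 - 23 = 39, d_6 = (2327 - 39^2)/62 = 806/62 = 13, a_6 = floor((48 + 39)/13) = 6.
  m_7 = 13*6 - 39 = 39, d_7 = (2327 - 39^2)/13 = 806/13 = 62, a_7 = floor((48 + 39)/62) = 1.
  m_8 = 62*1 - 39 = 23, d_8 = (2327 - 23^2)/62 = 1798/62 = 29, a_8 = floor((48 + 23)/29) = 2.
  m_9 = 29*2 - 23 = 35, d_9 = (2327 - 35^2)/29 = 1102/29 = 38, a_9 = floor((48 + 35)/38) = 2.
  m_10 = 38*2 - 35 = 41, d_10 = (2327 - 41^2)/38 = 646/38 = 17, a_10 = floor((48 + 41)/17) = 5.
  m_11 = 17*5 - 41 = 44, d_11 = (2327 - 44^2)/17 = 391/17 = 23, a_11 = floor((48 + 44)/23) = 4.
  m_12 = 23*4 - 44 = 48, d_12 = (2327 - 48^2)/23 = 23/23 = 1, a_12 = floor((48 + 48)/1) = 96.
  m_13 = 1*96 - 48 = 48, d_13 = (2327 - 48^2)/1 = 23/1 = 23: (m_13, d_13) = (m_1, d_1) = (48, 23), so from here the quotients repeat a_1, ..., a_12; the period length is 12.
So sqrt(2327) = [48; (4, 5, 2, 2, 1, 6, 1, 2, 2, 5, 4, 96)] with period length k = 12.
k is even, so the fundamental solution of x^2 - 2327y^2 = 1 is (p_{k-1}, q_{k-1}) = (p_11, q_11); compute convergents through index 11.
Convergents (p_i = a_i*p_{i-1} + p_{i-2}, q_i = a_i*q_{i-1} + q_{i-2} with p_{-2}=0, p_{-1}=1, q_{-2}=1, q_{-1}=0):
  i=0: a_0=48, p_0 = 48*1 + 0 = 48, q_0 = 48*0 + 1 = 1.
  i=1: a_1=4, p_1 = 4*48 + 1 = 193, q_1 = 4*1 + 0 = 4.
  i=2: a_2=5, p_2 = 5*193 + 48 = 1013, q_2 = 5*4 + 1 = 21.
  i=3: a_3=2, p_3 = 2*1013 + 193 = 2219, q_3 = 2*21 + 4 = 46.
  i=4: a_4=2, p_4 = 2*2219 + 1013 = 5451, q_4 = 2*46 + 21 = 113.
  i=5: a_5=1, p_5 = 1*5451 + 2219 = 7670, q_5 = 1*113 + 46 = 159.
  i=6: a_6=6, p_6 = 6*7670 + 5451 = 51471, q_6 = 6*159 + 113 = 1067.
  i=7: a_7=1, p_7 = 1*51471 + 7670 = 59141, q_7 = 1*1067 + 159 = 1226.
  i=8: a_8=2, p_8 = 2*59141 + 51471 = 169753, q_8 = 2*1226 + 1067 = 3519.
  i=9: a_9=2, p_9 = 2*169753 + 59141 = 398647, q_9 = 2*3519 + 1226 = 8264.
  i=10: a_10=5, p_10 = 5*398647 + 169753 = 2162988, q_10 = 5*8264 + 3519 = 44839.
  i=11: a_11=4, p_11 = 4*2162988 + 398647 = 9050599, q_11 = 4*44839 + 8264 = 187620.
Check: 9050599^2 - 2327*187620^2 = 81913342258801 - 81913342258800 = 1, so (x, y) = (9050599, 187620) solves the equation, and by the theorem it is the least positive solution.

(x, y) = (9050599, 187620)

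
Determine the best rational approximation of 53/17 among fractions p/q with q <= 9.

28/9

Expand x = 53/17 as a continued fraction with the Euclidean algorithm:
  53 = 3*17 + 2, so a_0 = 3.
  17 = 8*2 + 1, so a_1 = 8.
  2 = 2*1 + 0, so a_2 = 2.
so x = [3; 8, 2].
Convergents (p_i = a_i*p_{i-1} + p_{i-2}, q_i = a_i*q_{i-1} + q_{i-2} with p_{-2}=0, p_{-1}=1, q_{-2}=1, q_{-1}=0), until the denominator exceeds 9:
  i=0: a_0=3, p_0 = 3*1 + 0 = 3, q_0 = 3*0 + 1 = 1.
  i=1: a_1=8, p_1 = 8*3 + 1 = 25, q_1 = 8*1 + 0 = 8.
  i=2: a_2=2, p_2 = 2*25 + 3 = 53, q_2 = 2*8 + 1 = 17.
q_2 = 17 > 9, so the last convergent with denominator <= 9 is p_1/q_1 = 25/8.
The closest fraction with denominator <= 9 is either p_1/q_1 or the intermediate fraction (k*p_1 + p_0)/(k*q_1 + q_0) with the largest k >= 1 whose denominator stays <= 9; these approach x as k grows, and every other convergent or intermediate fraction in range is farther away.
Largest k: floor((9 - q_0)/q_1) = floor((9 - 1)/8) = 1.
That gives (1*25 + 3)/(1*8 + 1) = 28/9.
Compare the errors: |x - 25/8| = |53*8 - 25*17|/(17*8) = 1/136, and |x - 28/9| = |53*9 - 28*17|/(17*9) = 1/153.
Cross-multiplying, 1*136 = 136 < 153 = 1*153, so 1/153 is smaller: the intermediate fraction 28/9 is closer to x than 25/8.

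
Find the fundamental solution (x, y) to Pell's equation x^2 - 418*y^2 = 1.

First expand sqrt(418) as a continued fraction. With x_i = (sqrt(418) + m_i)/d_i and (m_0, d_0) = (0, 1): a_0 = floor(sqrt(418)) = 20, since 20^2 = 400 <= 418 < 441 = 21^2.
Iterate m_{i+1} = d_i*a_i - m_i, d_{i+1} = (418 - m_{i+1}^2)/d_i, a_{i+1} = floor((a_0 + m_{i+1})/d_{i+1}):
  m_1 = 1*20 - 0 = 20, d_1 = (418 - 20^2)/1 = 18/1 = 18, a_1 = floor((20 + 20)/18) = 2.
  m_2 = 18*2 - 20 = 16, d_2 = (418 - 16^2)/18 = 162/18 = 9, a_2 = floor((20 + 16)/9) = 4.
  m_3 = 9*4 - 16 = 20, d_3 = (418 - 20^2)/9 = 18/9 = 2, a_3 = floor((20 + 20)/2) = 20.
  m_4 = 2*20 - 20 = 20, d_4 = (418 - 20^2)/2 = 18/2 = 9, a_4 = floor((20 + 20)/9) = 4.
  m_5 = 9*4 - 20 = 16, d_5 = (418 - 16^2)/9 = 162/9 = 18, a_5 = floor((20 + 16)/18) = 2.
  m_6 = 18*2 - 16 = 20, d_6 = (418 - 20^2)/18 = 18/18 = 1, a_6 = floor((20 + 20)/1) = 40.
  m_7 = 1*40 - 20 = 20, d_7 = (418 - 20^2)/1 = 18/1 = 18: (m_7, d_7) = (m_1, d_1) = (20, 18), so from here the quotients repeat a_1, ..., a_6; the period length is 6.
So sqrt(418) = [20; (2, 4, 20, 4, 2, 40)] with period length k = 6.
k is even, so the fundamental solution of x^2 - 418y^2 = 1 is (p_{k-1}, q_{k-1}) = (p_5, q_5); compute convergents through index 5.
Convergents (p_i = a_i*p_{i-1} + p_{i-2}, q_i = a_i*q_{i-1} + q_{i-2} with p_{-2}=0, p_{-1}=1, q_{-2}=1, q_{-1}=0):
  i=0: a_0=20, p_0 = 20*1 + 0 = 20, q_0 = 20*0 + 1 = 1.
  i=1: a_1=2, p_1 = 2*20 + 1 = 41, q_1 = 2*1 + 0 = 2.
  i=2: a_2=4, p_2 = 4*41 + 20 = 184, q_2 = 4*2 + 1 = 9.
  i=3: a_3=20, p_3 = 20*184 + 41 = 3721, q_3 = 20*9 + 2 = 182.
  i=4: a_4=4, p_4 = 4*3721 + 184 = 15068, q_4 = 4*182 + 9 = 737.
  i=5: a_5=2, p_5 = 2*15068 + 3721 = 33857, q_5 = 2*737 + 182 = 1656.
Check: 33857^2 - 418*1656^2 = 1146296449 - 1146296448 = 1, so (x, y) = (33857, 1656) solves the equation, and by the theorem it is the least positive solution.

(x, y) = (33857, 1656)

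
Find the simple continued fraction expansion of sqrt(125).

[11; (5, 1, 1, 5, 22)]

Write x_i = (sqrt(125) + m_i)/d_i with (m_0, d_0) = (0, 1). a_0 = floor(sqrt(125)) = 11, since 11^2 = 121 <= 125 < 144 = 12^2.
Iterate m_{i+1} = d_i*a_i - m_i, d_{i+1} = (125 - m_{i+1}^2)/d_i, a_{i+1} = floor((a_0 + m_{i+1})/d_{i+1}):
  m_1 = 1*11 - 0 = 11, d_1 = (125 - 11^2)/1 = 4/1 = 4, a_1 = floor((11 + 11)/4) = 5.
  m_2 = 4*5 - 11 = 9, d_2 = (125 - 9^2)/4 = 44/4 = 11, a_2 = floor((11 + 9)/11) = 1.
  m_3 = 11*1 - 9 = 2, d_3 = (125 - 2^2)/11 = 121/11 = 11, a_3 = floor((11 + 2)/11) = 1.
  m_4 = 11*1 - 2 = 9, d_4 = (125 - 9^2)/11 = 44/11 = 4, a_4 = floor((11 + 9)/4) = 5.
  m_5 = 4*5 - 9 = 11, d_5 = (125 - 11^2)/4 = 4/4 = 1, a_5 = floor((11 + 11)/1) = 22.
  m_6 = 1*22 - 11 = 11, d_6 = (125 - 11^2)/1 = 4/1 = 4: (m_6, d_6) = (m_1, d_1) = (11, 4), so from here the quotients repeat a_1, ..., a_5; the period length is 5.
Hence the expansion of sqrt(125) is a_0 = 11 followed by the repeating block 5, 1, 1, 5, 22 (period 5).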